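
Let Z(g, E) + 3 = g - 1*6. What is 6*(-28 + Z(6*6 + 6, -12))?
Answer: 30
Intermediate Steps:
Z(g, E) = -9 + g (Z(g, E) = -3 + (g - 1*6) = -3 + (g - 6) = -3 + (-6 + g) = -9 + g)
6*(-28 + Z(6*6 + 6, -12)) = 6*(-28 + (-9 + (6*6 + 6))) = 6*(-28 + (-9 + (36 + 6))) = 6*(-28 + (-9 + 42)) = 6*(-28 + 33) = 6*5 = 30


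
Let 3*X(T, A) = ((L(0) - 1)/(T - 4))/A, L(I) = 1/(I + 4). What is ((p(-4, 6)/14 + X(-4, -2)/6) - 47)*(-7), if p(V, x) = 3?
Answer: 125767/384 ≈ 327.52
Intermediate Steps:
L(I) = 1/(4 + I)
X(T, A) = -1/(4*A*(-4 + T)) (X(T, A) = (((1/(4 + 0) - 1)/(T - 4))/A)/3 = (((1/4 - 1)/(-4 + T))/A)/3 = ((-3/(4*(-4 + T)))/A)/3 = (-3/(4*A*(-4 + T)))/3 = -1/(4*A*(-4 + T)))
((p(-4, 6)/14 + X(-4, -2)/6) - 47)*(-7) = ((3/14 - 1/4/(-2*(-4 - 4))/6) - 47)*(-7) = ((3*(1/14) - 1/4*(-1/2)/(-8)*(1/6)) - 47)*(-7) = ((3/14 - 1/4*(-1/2)*(-1/8)*(1/6)) - 47)*(-7) = ((3/14 - 1/64*1/6) - 47)*(-7) = ((3/14 - 1/384) - 47)*(-7) = (569/2688 - 47)*(-7) = -125767/2688*(-7) = 125767/384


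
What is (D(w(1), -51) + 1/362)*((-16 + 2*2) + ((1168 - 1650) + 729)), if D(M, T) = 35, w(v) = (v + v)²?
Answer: 2977685/362 ≈ 8225.7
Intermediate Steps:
w(v) = 4*v² (w(v) = (2*v)² = 4*v²)
(D(w(1), -51) + 1/362)*((-16 + 2*2) + ((1168 - 1650) + 729)) = (35 + 1/362)*((-16 + 2*2) + ((1168 - 1650) + 729)) = (35 + 1/362)*((-16 + 4) + (-482 + 729)) = 12671*(-12 + 247)/362 = (12671/362)*235 = 2977685/362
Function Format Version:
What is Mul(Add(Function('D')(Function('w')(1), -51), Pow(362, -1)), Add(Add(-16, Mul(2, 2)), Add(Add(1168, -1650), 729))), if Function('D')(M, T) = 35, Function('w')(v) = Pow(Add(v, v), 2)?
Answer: Rational(2977685, 362) ≈ 8225.7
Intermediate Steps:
Function('w')(v) = Mul(4, Pow(v, 2)) (Function('w')(v) = Pow(Mul(2, v), 2) = Mul(4, Pow(v, 2)))
Mul(Add(Function('D')(Function('w')(1), -51), Pow(362, -1)), Add(Add(-16, Mul(2, 2)), Add(Add(1168, -1650), 729))) = Mul(Add(35, Pow(362, -1)), Add(Add(-16, Mul(2, 2)), Add(Add(1168, -1650), 729))) = Mul(Add(35, Rational(1, 362)), Add(Add(-16, 4), Add(-482, 729))) = Mul(Rational(12671, 362), Add(-12, 247)) = Mul(Rational(12671, 362), 235) = Rational(2977685, 362)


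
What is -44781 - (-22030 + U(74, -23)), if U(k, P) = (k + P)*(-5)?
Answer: -22496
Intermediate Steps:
U(k, P) = -5*P - 5*k (U(k, P) = (P + k)*(-5) = -5*P - 5*k)
-44781 - (-22030 + U(74, -23)) = -44781 - (-22030 + (-5*(-23) - 5*74)) = -44781 - (-22030 + (115 - 370)) = -44781 - (-22030 - 255) = -44781 - 1*(-22285) = -44781 + 22285 = -22496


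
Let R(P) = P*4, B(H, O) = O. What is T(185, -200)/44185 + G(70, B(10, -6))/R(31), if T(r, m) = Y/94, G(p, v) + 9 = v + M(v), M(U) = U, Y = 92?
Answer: -43604891/257510180 ≈ -0.16933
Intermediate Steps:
R(P) = 4*P
G(p, v) = -9 + 2*v (G(p, v) = -9 + (v + v) = -9 + 2*v)
T(r, m) = 46/47 (T(r, m) = 92/94 = 92*(1/94) = 46/47)
T(185, -200)/44185 + G(70, B(10, -6))/R(31) = (46/47)/44185 + (-9 + 2*(-6))/((4*31)) = (46/47)*(1/44185) + (-9 - 12)/124 = 46/2076695 - 21*1/124 = 46/2076695 - 21/124 = -43604891/257510180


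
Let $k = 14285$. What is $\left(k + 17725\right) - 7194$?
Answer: $24816$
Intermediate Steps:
$\left(k + 17725\right) - 7194 = \left(14285 + 17725\right) - 7194 = 32010 - 7194 = 24816$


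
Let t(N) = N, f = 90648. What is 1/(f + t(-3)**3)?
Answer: 1/90621 ≈ 1.1035e-5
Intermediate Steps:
1/(f + t(-3)**3) = 1/(90648 + (-3)**3) = 1/(90648 - 27) = 1/90621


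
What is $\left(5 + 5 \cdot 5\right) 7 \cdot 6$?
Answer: $1260$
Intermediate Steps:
$\left(5 + 5 \cdot 5\right) 7 \cdot 6 = \left(5 + 25\right) 7 \cdot 6 = 30 \cdot 7 \cdot 6 = 210 \cdot 6 = 1260$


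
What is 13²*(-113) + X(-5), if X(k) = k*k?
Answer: -19072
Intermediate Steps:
X(k) = k²
13²*(-113) + X(-5) = 13²*(-113) + (-5)² = 169*(-113) + 25 = -19097 + 25 = -19072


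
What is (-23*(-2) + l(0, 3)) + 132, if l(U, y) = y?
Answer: 181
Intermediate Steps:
(-23*(-2) + l(0, 3)) + 132 = (-23*(-2) + 3) + 132 = (46 + 3) + 132 = 49 + 132 = 181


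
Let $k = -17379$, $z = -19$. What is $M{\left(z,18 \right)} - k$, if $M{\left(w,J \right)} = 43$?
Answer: $17422$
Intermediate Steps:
$M{\left(z,18 \right)} - k = 43 - -17379 = 43 + 17379 = 17422$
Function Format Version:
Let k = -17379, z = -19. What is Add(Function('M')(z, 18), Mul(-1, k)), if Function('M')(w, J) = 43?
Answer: 17422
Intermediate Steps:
Add(Function('M')(z, 18), Mul(-1, k)) = Add(43, Mul(-1, -17379)) = Add(43, 17379) = 17422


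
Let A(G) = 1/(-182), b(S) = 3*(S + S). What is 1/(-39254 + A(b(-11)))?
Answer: -182/7144229 ≈ -2.5475e-5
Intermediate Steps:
b(S) = 6*S (b(S) = 3*(2*S) = 6*S)
A(G) = -1/182
1/(-39254 + A(b(-11))) = 1/(-39254 - 1/182) = 1/(-7144229/182) = -182/7144229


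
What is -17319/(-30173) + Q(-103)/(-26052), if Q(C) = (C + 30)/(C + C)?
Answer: 7149529423/12456138552 ≈ 0.57398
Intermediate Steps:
Q(C) = (30 + C)/(2*C) (Q(C) = (30 + C)/((2*C)) = (30 + C)*(1/(2*C)) = (30 + C)/(2*C))
-17319/(-30173) + Q(-103)/(-26052) = -17319/(-30173) + ((1/2)*(30 - 103)/(-103))/(-26052) = -17319*(-1/30173) + ((1/2)*(-1/103)*(-73))*(-1/26052) = 17319/30173 + (73/206)*(-1/26052) = 17319/30173 - 73/5366712 = 7149529423/12456138552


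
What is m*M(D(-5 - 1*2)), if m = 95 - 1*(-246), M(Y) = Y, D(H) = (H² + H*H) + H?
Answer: 31031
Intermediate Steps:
D(H) = H + 2*H² (D(H) = (H² + H²) + H = 2*H² + H = H + 2*H²)
m = 341 (m = 95 + 246 = 341)
m*M(D(-5 - 1*2)) = 341*((-5 - 1*2)*(1 + 2*(-5 - 1*2))) = 341*((-5 - 2)*(1 + 2*(-5 - 2))) = 341*(-7*(1 + 2*(-7))) = 341*(-7*(1 - 14)) = 341*(-7*(-13)) = 341*91 = 31031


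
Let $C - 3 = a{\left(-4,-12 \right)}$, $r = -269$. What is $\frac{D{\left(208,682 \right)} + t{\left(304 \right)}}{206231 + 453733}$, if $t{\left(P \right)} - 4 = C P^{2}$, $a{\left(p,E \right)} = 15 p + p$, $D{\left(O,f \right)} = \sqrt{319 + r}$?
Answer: $- \frac{469781}{54997} + \frac{5 \sqrt{2}}{659964} \approx -8.5419$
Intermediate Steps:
$D{\left(O,f \right)} = 5 \sqrt{2}$ ($D{\left(O,f \right)} = \sqrt{319 - 269} = \sqrt{50} = 5 \sqrt{2}$)
$a{\left(p,E \right)} = 16 p$
$C = -61$ ($C = 3 + 16 \left(-4\right) = 3 - 64 = -61$)
$t{\left(P \right)} = 4 - 61 P^{2}$
$\frac{D{\left(208,682 \right)} + t{\left(304 \right)}}{206231 + 453733} = \frac{5 \sqrt{2} + \left(4 - 61 \cdot 304^{2}\right)}{206231 + 453733} = \frac{5 \sqrt{2} + \left(4 - 5637376\right)}{659964} = \left(5 \sqrt{2} + \left(4 - 5637376\right)\right) \frac{1}{659964} = \left(5 \sqrt{2} - 5637372\right) \frac{1}{659964} = \left(-5637372 + 5 \sqrt{2}\right) \frac{1}{659964} = - \frac{469781}{54997} + \frac{5 \sqrt{2}}{659964}$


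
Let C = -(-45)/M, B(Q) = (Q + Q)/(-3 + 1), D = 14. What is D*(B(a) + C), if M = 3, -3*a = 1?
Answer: 644/3 ≈ 214.67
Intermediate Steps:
a = -⅓ (a = -⅓*1 = -⅓ ≈ -0.33333)
B(Q) = -Q (B(Q) = (2*Q)/(-2) = (2*Q)*(-½) = -Q)
C = 15 (C = -(-45)/3 = -9*(-5/3) = 15)
D*(B(a) + C) = 14*(-1*(-⅓) + 15) = 14*(⅓ + 15) = 14*(46/3) = 644/3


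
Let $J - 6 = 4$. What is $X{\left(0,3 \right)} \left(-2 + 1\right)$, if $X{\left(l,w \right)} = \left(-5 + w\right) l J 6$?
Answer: $0$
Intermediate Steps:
$J = 10$ ($J = 6 + 4 = 10$)
$X{\left(l,w \right)} = 60 l \left(-5 + w\right)$ ($X{\left(l,w \right)} = \left(-5 + w\right) l 10 \cdot 6 = l \left(-5 + w\right) 10 \cdot 6 = 10 l \left(-5 + w\right) 6 = 60 l \left(-5 + w\right)$)
$X{\left(0,3 \right)} \left(-2 + 1\right) = 60 \cdot 0 \left(-5 + 3\right) \left(-2 + 1\right) = 60 \cdot 0 \left(-2\right) \left(-1\right) = 0 \left(-1\right) = 0$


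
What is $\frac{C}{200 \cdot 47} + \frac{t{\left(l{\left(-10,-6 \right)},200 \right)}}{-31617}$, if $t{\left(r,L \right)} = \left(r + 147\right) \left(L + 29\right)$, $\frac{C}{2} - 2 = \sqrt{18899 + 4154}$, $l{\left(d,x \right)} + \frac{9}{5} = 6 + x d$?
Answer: $- \frac{37875221}{24766650} + \frac{\sqrt{23053}}{4700} \approx -1.497$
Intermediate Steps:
$l{\left(d,x \right)} = \frac{21}{5} + d x$ ($l{\left(d,x \right)} = - \frac{9}{5} + \left(6 + x d\right) = - \frac{9}{5} + \left(6 + d x\right) = \frac{21}{5} + d x$)
$C = 4 + 2 \sqrt{23053}$ ($C = 4 + 2 \sqrt{18899 + 4154} = 4 + 2 \sqrt{23053} \approx 307.66$)
$t{\left(r,L \right)} = \left(29 + L\right) \left(147 + r\right)$ ($t{\left(r,L \right)} = \left(147 + r\right) \left(29 + L\right) = \left(29 + L\right) \left(147 + r\right)$)
$\frac{C}{200 \cdot 47} + \frac{t{\left(l{\left(-10,-6 \right)},200 \right)}}{-31617} = \frac{4 + 2 \sqrt{23053}}{200 \cdot 47} + \frac{4263 + 29 \left(\frac{21}{5} - -60\right) + 147 \cdot 200 + 200 \left(\frac{21}{5} - -60\right)}{-31617} = \frac{4 + 2 \sqrt{23053}}{9400} + \left(4263 + 29 \left(\frac{21}{5} + 60\right) + 29400 + 200 \left(\frac{21}{5} + 60\right)\right) \left(- \frac{1}{31617}\right) = \left(4 + 2 \sqrt{23053}\right) \frac{1}{9400} + \left(4263 + 29 \cdot \frac{321}{5} + 29400 + 200 \cdot \frac{321}{5}\right) \left(- \frac{1}{31617}\right) = \left(\frac{1}{2350} + \frac{\sqrt{23053}}{4700}\right) + \left(4263 + \frac{9309}{5} + 29400 + 12840\right) \left(- \frac{1}{31617}\right) = \left(\frac{1}{2350} + \frac{\sqrt{23053}}{4700}\right) + \frac{241824}{5} \left(- \frac{1}{31617}\right) = \left(\frac{1}{2350} + \frac{\sqrt{23053}}{4700}\right) - \frac{80608}{52695} = - \frac{37875221}{24766650} + \frac{\sqrt{23053}}{4700}$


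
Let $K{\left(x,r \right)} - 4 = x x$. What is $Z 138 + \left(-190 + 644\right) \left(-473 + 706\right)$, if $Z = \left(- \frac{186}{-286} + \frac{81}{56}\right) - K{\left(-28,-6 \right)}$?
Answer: $- \frac{10701269}{4004} \approx -2672.6$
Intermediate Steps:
$K{\left(x,r \right)} = 4 + x^{2}$ ($K{\left(x,r \right)} = 4 + x x = 4 + x^{2}$)
$Z = - \frac{6293513}{8008}$ ($Z = \left(- \frac{186}{-286} + \frac{81}{56}\right) - \left(4 + \left(-28\right)^{2}\right) = \left(\left(-186\right) \left(- \frac{1}{286}\right) + 81 \cdot \frac{1}{56}\right) - \left(4 + 784\right) = \left(\frac{93}{143} + \frac{81}{56}\right) - 788 = \frac{16791}{8008} - 788 = - \frac{6293513}{8008} \approx -785.9$)
$Z 138 + \left(-190 + 644\right) \left(-473 + 706\right) = \left(- \frac{6293513}{8008}\right) 138 + \left(-190 + 644\right) \left(-473 + 706\right) = - \frac{434252397}{4004} + 454 \cdot 233 = - \frac{434252397}{4004} + 105782 = - \frac{10701269}{4004}$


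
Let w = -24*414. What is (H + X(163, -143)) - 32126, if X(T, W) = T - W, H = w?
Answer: -41756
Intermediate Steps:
w = -9936
H = -9936
(H + X(163, -143)) - 32126 = (-9936 + (163 - 1*(-143))) - 32126 = (-9936 + (163 + 143)) - 32126 = (-9936 + 306) - 32126 = -9630 - 32126 = -41756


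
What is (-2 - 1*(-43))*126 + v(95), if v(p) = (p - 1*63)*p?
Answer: 8206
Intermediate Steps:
v(p) = p*(-63 + p) (v(p) = (p - 63)*p = (-63 + p)*p = p*(-63 + p))
(-2 - 1*(-43))*126 + v(95) = (-2 - 1*(-43))*126 + 95*(-63 + 95) = (-2 + 43)*126 + 95*32 = 41*126 + 3040 = 5166 + 3040 = 8206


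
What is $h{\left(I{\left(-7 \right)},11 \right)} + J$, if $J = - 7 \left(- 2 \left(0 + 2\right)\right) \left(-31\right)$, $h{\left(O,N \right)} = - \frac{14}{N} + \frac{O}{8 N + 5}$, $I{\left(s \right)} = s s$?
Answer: $- \frac{888727}{1023} \approx -868.75$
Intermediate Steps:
$I{\left(s \right)} = s^{2}$
$h{\left(O,N \right)} = - \frac{14}{N} + \frac{O}{5 + 8 N}$
$J = -868$ ($J = - 7 \left(\left(-2\right) 2\right) \left(-31\right) = \left(-7\right) \left(-4\right) \left(-31\right) = 28 \left(-31\right) = -868$)
$h{\left(I{\left(-7 \right)},11 \right)} + J = \frac{-70 - 1232 + 11 \left(-7\right)^{2}}{11 \left(5 + 8 \cdot 11\right)} - 868 = \frac{-70 - 1232 + 11 \cdot 49}{11 \left(5 + 88\right)} - 868 = \frac{-70 - 1232 + 539}{11 \cdot 93} - 868 = \frac{1}{11} \cdot \frac{1}{93} \left(-763\right) - 868 = - \frac{763}{1023} - 868 = - \frac{888727}{1023}$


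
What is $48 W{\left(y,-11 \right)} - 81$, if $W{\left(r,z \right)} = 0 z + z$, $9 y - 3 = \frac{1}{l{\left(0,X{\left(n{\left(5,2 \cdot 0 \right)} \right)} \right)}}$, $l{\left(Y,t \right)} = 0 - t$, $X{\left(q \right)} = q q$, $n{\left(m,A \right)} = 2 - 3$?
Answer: $-609$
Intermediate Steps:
$n{\left(m,A \right)} = -1$ ($n{\left(m,A \right)} = 2 - 3 = -1$)
$X{\left(q \right)} = q^{2}$
$l{\left(Y,t \right)} = - t$
$y = \frac{2}{9}$ ($y = \frac{1}{3} + \frac{1}{9 \left(- \left(-1\right)^{2}\right)} = \frac{1}{3} + \frac{1}{9 \left(\left(-1\right) 1\right)} = \frac{1}{3} + \frac{1}{9 \left(-1\right)} = \frac{1}{3} + \frac{1}{9} \left(-1\right) = \frac{1}{3} - \frac{1}{9} = \frac{2}{9} \approx 0.22222$)
$W{\left(r,z \right)} = z$ ($W{\left(r,z \right)} = 0 + z = z$)
$48 W{\left(y,-11 \right)} - 81 = 48 \left(-11\right) - 81 = -528 - 81 = -609$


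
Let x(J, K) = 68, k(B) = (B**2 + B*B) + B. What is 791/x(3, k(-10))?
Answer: 791/68 ≈ 11.632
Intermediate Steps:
k(B) = B + 2*B**2 (k(B) = (B**2 + B**2) + B = 2*B**2 + B = B + 2*B**2)
791/x(3, k(-10)) = 791/68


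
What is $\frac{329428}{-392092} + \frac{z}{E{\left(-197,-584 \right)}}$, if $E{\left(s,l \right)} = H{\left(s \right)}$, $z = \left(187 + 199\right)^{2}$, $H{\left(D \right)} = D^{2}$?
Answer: $\frac{11408842095}{3804174607} \approx 2.999$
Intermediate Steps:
$z = 148996$ ($z = 386^{2} = 148996$)
$E{\left(s,l \right)} = s^{2}$
$\frac{329428}{-392092} + \frac{z}{E{\left(-197,-584 \right)}} = \frac{329428}{-392092} + \frac{148996}{\left(-197\right)^{2}} = 329428 \left(- \frac{1}{392092}\right) + \frac{148996}{38809} = - \frac{82357}{98023} + 148996 \cdot \frac{1}{38809} = - \frac{82357}{98023} + \frac{148996}{38809} = \frac{11408842095}{3804174607}$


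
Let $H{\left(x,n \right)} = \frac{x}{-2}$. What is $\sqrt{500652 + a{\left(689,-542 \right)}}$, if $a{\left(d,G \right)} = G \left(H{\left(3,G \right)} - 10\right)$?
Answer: $\sqrt{506885} \approx 711.96$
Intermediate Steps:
$H{\left(x,n \right)} = - \frac{x}{2}$ ($H{\left(x,n \right)} = x \left(- \frac{1}{2}\right) = - \frac{x}{2}$)
$a{\left(d,G \right)} = - \frac{23 G}{2}$ ($a{\left(d,G \right)} = G \left(\left(- \frac{1}{2}\right) 3 - 10\right) = G \left(- \frac{3}{2} - 10\right) = G \left(- \frac{23}{2}\right) = - \frac{23 G}{2}$)
$\sqrt{500652 + a{\left(689,-542 \right)}} = \sqrt{500652 - -6233} = \sqrt{500652 + 6233} = \sqrt{506885}$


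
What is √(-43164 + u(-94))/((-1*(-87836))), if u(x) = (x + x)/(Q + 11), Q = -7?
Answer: I*√43211/87836 ≈ 0.0023666*I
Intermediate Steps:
u(x) = x/2 (u(x) = (x + x)/(-7 + 11) = (2*x)/4 = (2*x)*(¼) = x/2)
√(-43164 + u(-94))/((-1*(-87836))) = √(-43164 + (½)*(-94))/((-1*(-87836))) = √(-43164 - 47)/87836 = √(-43211)*(1/87836) = (I*√43211)*(1/87836) = I*√43211/87836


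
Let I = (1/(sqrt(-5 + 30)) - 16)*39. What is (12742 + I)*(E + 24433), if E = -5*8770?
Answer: -1177233293/5 ≈ -2.3545e+8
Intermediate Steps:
E = -43850
I = -3081/5 (I = (1/(sqrt(25)) - 16)*39 = (1/5 - 16)*39 = -79/5*39 = -3081/5 ≈ -616.20)
(12742 + I)*(E + 24433) = (12742 - 3081/5)*(-43850 + 24433) = (60629/5)*(-19417) = -1177233293/5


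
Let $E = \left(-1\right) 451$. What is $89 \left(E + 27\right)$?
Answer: $-37736$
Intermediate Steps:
$E = -451$
$89 \left(E + 27\right) = 89 \left(-451 + 27\right) = 89 \left(-424\right) = -37736$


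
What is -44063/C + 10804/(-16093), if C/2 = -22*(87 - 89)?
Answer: -64550601/128744 ≈ -501.39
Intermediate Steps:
C = 88 (C = 2*(-22*(87 - 89)) = 2*(-22*(-2)) = 2*44 = 88)
-44063/C + 10804/(-16093) = -44063/88 + 10804/(-16093) = -44063*1/88 + 10804*(-1/16093) = -44063/88 - 10804/16093 = -64550601/128744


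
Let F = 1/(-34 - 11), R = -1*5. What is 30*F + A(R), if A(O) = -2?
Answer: -8/3 ≈ -2.6667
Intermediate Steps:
R = -5
F = -1/45 (F = 1/(-45) = -1/45 ≈ -0.022222)
30*F + A(R) = 30*(-1/45) - 2 = -⅔ - 2 = -8/3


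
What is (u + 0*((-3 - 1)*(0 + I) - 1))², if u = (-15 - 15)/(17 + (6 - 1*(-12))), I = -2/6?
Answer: 36/49 ≈ 0.73469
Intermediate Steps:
I = -⅓ (I = -2*⅙ = -⅓ ≈ -0.33333)
u = -6/7 (u = -30/(17 + (6 + 12)) = -30/(17 + 18) = -30/35 = -30*1/35 = -6/7 ≈ -0.85714)
(u + 0*((-3 - 1)*(0 + I) - 1))² = (-6/7 + 0*((-3 - 1)*(0 - ⅓) - 1))² = (-6/7 + 0*(-4*(-⅓) - 1))² = (-6/7 + 0*(4/3 - 1))² = (-6/7 + 0*(⅓))² = (-6/7 + 0)² = (-6/7)² = 36/49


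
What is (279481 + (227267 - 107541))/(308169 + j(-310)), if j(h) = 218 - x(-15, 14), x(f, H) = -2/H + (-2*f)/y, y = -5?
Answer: 931483/719584 ≈ 1.2945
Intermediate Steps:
x(f, H) = -2/H + 2*f/5 (x(f, H) = -2/H - 2*f/(-5) = -2/H - 2*f*(-⅕) = -2/H + 2*f/5)
j(h) = 1569/7 (j(h) = 218 - (-2/14 + (⅖)*(-15)) = 218 - (-2*1/14 - 6) = 218 - (-⅐ - 6) = 218 - 1*(-43/7) = 218 + 43/7 = 1569/7)
(279481 + (227267 - 107541))/(308169 + j(-310)) = (279481 + (227267 - 107541))/(308169 + 1569/7) = (279481 + 119726)/(2158752/7) = 399207*(7/2158752) = 931483/719584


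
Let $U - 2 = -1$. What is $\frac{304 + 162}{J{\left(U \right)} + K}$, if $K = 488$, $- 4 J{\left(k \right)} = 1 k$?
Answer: $\frac{1864}{1951} \approx 0.95541$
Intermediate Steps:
$U = 1$ ($U = 2 - 1 = 1$)
$J{\left(k \right)} = - \frac{k}{4}$ ($J{\left(k \right)} = - \frac{1 k}{4} = - \frac{k}{4}$)
$\frac{304 + 162}{J{\left(U \right)} + K} = \frac{304 + 162}{\left(- \frac{1}{4}\right) 1 + 488} = \frac{466}{- \frac{1}{4} + 488} = \frac{466}{\frac{1951}{4}} = 466 \cdot \frac{4}{1951} = \frac{1864}{1951}$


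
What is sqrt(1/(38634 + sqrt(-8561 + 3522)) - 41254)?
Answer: sqrt((-1593807035 - 41254*I*sqrt(5039))/(38634 + I*sqrt(5039))) ≈ 0.e-10 - 203.11*I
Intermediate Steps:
sqrt(1/(38634 + sqrt(-8561 + 3522)) - 41254) = sqrt(1/(38634 + sqrt(-5039)) - 41254) = sqrt(1/(38634 + I*sqrt(5039)) - 41254) = sqrt(-41254 + 1/(38634 + I*sqrt(5039)))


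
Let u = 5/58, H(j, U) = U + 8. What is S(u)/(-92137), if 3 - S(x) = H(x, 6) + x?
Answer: 643/5343946 ≈ 0.00012032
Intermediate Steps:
H(j, U) = 8 + U
u = 5/58 (u = 5*(1/58) = 5/58 ≈ 0.086207)
S(x) = -11 - x (S(x) = 3 - ((8 + 6) + x) = 3 - (14 + x) = 3 + (-14 - x) = -11 - x)
S(u)/(-92137) = (-11 - 1*5/58)/(-92137) = (-11 - 5/58)*(-1/92137) = -643/58*(-1/92137) = 643/5343946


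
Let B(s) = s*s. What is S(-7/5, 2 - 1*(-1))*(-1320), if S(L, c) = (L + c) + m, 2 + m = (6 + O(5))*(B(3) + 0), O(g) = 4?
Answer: -118272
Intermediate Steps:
B(s) = s**2
m = 88 (m = -2 + (6 + 4)*(3**2 + 0) = -2 + 10*(9 + 0) = -2 + 10*9 = -2 + 90 = 88)
S(L, c) = 88 + L + c (S(L, c) = (L + c) + 88 = 88 + L + c)
S(-7/5, 2 - 1*(-1))*(-1320) = (88 - 7/5 + (2 - 1*(-1)))*(-1320) = (88 - 7*1/5 + (2 + 1))*(-1320) = (88 - 7/5 + 3)*(-1320) = (448/5)*(-1320) = -118272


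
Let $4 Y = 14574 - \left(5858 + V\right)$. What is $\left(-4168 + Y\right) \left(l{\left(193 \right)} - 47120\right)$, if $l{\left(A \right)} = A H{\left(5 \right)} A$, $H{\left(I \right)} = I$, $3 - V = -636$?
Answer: $- \frac{1195779375}{4} \approx -2.9895 \cdot 10^{8}$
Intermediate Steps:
$V = 639$ ($V = 3 - -636 = 3 + 636 = 639$)
$Y = \frac{8077}{4}$ ($Y = \frac{14574 - \left(5858 + 639\right)}{4} = \frac{14574 - 6497}{4} = \frac{1}{4} \cdot 8077 = \frac{8077}{4} \approx 2019.3$)
$l{\left(A \right)} = 5 A^{2}$ ($l{\left(A \right)} = A 5 A = 5 A A = 5 A^{2}$)
$\left(-4168 + Y\right) \left(l{\left(193 \right)} - 47120\right) = \left(-4168 + \frac{8077}{4}\right) \left(5 \cdot 193^{2} - 47120\right) = - \frac{8595 \left(5 \cdot 37249 - 47120\right)}{4} = - \frac{8595 \left(186245 - 47120\right)}{4} = \left(- \frac{8595}{4}\right) 139125 = - \frac{1195779375}{4}$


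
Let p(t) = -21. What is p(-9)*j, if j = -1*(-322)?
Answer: -6762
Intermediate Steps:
j = 322
p(-9)*j = -21*322 = -6762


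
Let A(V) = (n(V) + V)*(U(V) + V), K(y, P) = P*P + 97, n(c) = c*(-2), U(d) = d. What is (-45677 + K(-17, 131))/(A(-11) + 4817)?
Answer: -9473/1525 ≈ -6.2118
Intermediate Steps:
n(c) = -2*c
K(y, P) = 97 + P**2 (K(y, P) = P**2 + 97 = 97 + P**2)
A(V) = -2*V**2 (A(V) = (-2*V + V)*(V + V) = (-V)*(2*V) = -2*V**2)
(-45677 + K(-17, 131))/(A(-11) + 4817) = (-45677 + (97 + 131**2))/(-2*(-11)**2 + 4817) = (-45677 + (97 + 17161))/(-2*121 + 4817) = (-45677 + 17258)/(-242 + 4817) = -28419/4575 = -28419*1/4575 = -9473/1525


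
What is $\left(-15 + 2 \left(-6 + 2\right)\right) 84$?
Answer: $-1932$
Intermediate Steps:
$\left(-15 + 2 \left(-6 + 2\right)\right) 84 = \left(-15 + 2 \left(-4\right)\right) 84 = \left(-15 - 8\right) 84 = \left(-23\right) 84 = -1932$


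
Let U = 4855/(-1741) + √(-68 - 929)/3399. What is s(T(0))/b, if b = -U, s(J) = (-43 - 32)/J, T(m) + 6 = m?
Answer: 2441351671963875/544647623177564 + 257566107975*I*√997/544647623177564 ≈ 4.4824 + 0.014932*I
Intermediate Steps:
T(m) = -6 + m
s(J) = -75/J
U = -4855/1741 + I*√997/3399 (U = 4855*(-1/1741) + √(-997)*(1/3399) = -4855/1741 + (I*√997)*(1/3399) = -4855/1741 + I*√997/3399 ≈ -2.7886 + 0.0092896*I)
b = 4855/1741 - I*√997/3399 (b = -(-4855/1741 + I*√997/3399) = 4855/1741 - I*√997/3399 ≈ 2.7886 - 0.0092896*I)
s(T(0))/b = (-75/(-6 + 0))/(4855/1741 - I*√997/3399) = (-75/(-6))/(4855/1741 - I*√997/3399) = (-75*(-⅙))/(4855/1741 - I*√997/3399) = 25/(2*(4855/1741 - I*√997/3399))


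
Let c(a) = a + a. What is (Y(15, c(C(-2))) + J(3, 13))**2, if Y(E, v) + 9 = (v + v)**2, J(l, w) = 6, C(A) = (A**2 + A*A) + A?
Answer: 328329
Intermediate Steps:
C(A) = A + 2*A**2 (C(A) = (A**2 + A**2) + A = 2*A**2 + A = A + 2*A**2)
c(a) = 2*a
Y(E, v) = -9 + 4*v**2 (Y(E, v) = -9 + (v + v)**2 = -9 + (2*v)**2 = -9 + 4*v**2)
(Y(15, c(C(-2))) + J(3, 13))**2 = ((-9 + 4*(2*(-2*(1 + 2*(-2))))**2) + 6)**2 = ((-9 + 4*(2*(-2*(1 - 4)))**2) + 6)**2 = ((-9 + 4*(2*(-2*(-3)))**2) + 6)**2 = ((-9 + 4*(2*6)**2) + 6)**2 = ((-9 + 4*12**2) + 6)**2 = ((-9 + 4*144) + 6)**2 = ((-9 + 576) + 6)**2 = (567 + 6)**2 = 573**2 = 328329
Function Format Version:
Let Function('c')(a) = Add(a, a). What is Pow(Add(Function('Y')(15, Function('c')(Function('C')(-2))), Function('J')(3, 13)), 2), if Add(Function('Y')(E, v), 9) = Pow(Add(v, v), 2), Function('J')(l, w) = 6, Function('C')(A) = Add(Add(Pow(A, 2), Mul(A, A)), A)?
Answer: 328329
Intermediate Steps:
Function('C')(A) = Add(A, Mul(2, Pow(A, 2))) (Function('C')(A) = Add(Add(Pow(A, 2), Pow(A, 2)), A) = Add(Mul(2, Pow(A, 2)), A) = Add(A, Mul(2, Pow(A, 2))))
Function('c')(a) = Mul(2, a)
Function('Y')(E, v) = Add(-9, Mul(4, Pow(v, 2))) (Function('Y')(E, v) = Add(-9, Pow(Add(v, v), 2)) = Add(-9, Pow(Mul(2, v), 2)) = Add(-9, Mul(4, Pow(v, 2))))
Pow(Add(Function('Y')(15, Function('c')(Function('C')(-2))), Function('J')(3, 13)), 2) = Pow(Add(Add(-9, Mul(4, Pow(Mul(2, Mul(-2, Add(1, Mul(2, -2)))), 2))), 6), 2) = Pow(Add(Add(-9, Mul(4, Pow(Mul(2, Mul(-2, Add(1, -4))), 2))), 6), 2) = Pow(Add(Add(-9, Mul(4, Pow(Mul(2, Mul(-2, -3)), 2))), 6), 2) = Pow(Add(Add(-9, Mul(4, Pow(Mul(2, 6), 2))), 6), 2) = Pow(Add(Add(-9, Mul(4, Pow(12, 2))), 6), 2) = Pow(Add(Add(-9, Mul(4, 144)), 6), 2) = Pow(Add(Add(-9, 576), 6), 2) = Pow(Add(567, 6), 2) = Pow(573, 2) = 328329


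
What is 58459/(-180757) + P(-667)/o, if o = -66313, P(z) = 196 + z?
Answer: -3791455120/11986538941 ≈ -0.31631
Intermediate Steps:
58459/(-180757) + P(-667)/o = 58459/(-180757) + (196 - 667)/(-66313) = 58459*(-1/180757) - 471*(-1/66313) = -58459/180757 + 471/66313 = -3791455120/11986538941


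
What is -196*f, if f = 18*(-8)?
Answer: 28224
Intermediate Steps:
f = -144
-196*f = -196*(-144) = 28224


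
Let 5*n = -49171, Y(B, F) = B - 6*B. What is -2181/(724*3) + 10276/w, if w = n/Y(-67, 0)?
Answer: -12497452517/35599804 ≈ -351.05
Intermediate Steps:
Y(B, F) = -5*B
n = -49171/5 (n = (⅕)*(-49171) = -49171/5 ≈ -9834.2)
w = -49171/1675 (w = -49171/(5*((-5*(-67)))) = -49171/5/335 = -49171/5*1/335 = -49171/1675 ≈ -29.356)
-2181/(724*3) + 10276/w = -2181/(724*3) + 10276/(-49171/1675) = -2181/2172 + 10276*(-1675/49171) = -2181*1/2172 - 17212300/49171 = -727/724 - 17212300/49171 = -12497452517/35599804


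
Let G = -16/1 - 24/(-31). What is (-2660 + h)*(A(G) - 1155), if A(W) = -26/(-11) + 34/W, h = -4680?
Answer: 5501405235/649 ≈ 8.4767e+6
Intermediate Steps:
G = -472/31 (G = -16*1 - 24*(-1/31) = -16 + 24/31 = -472/31 ≈ -15.226)
A(W) = 26/11 + 34/W (A(W) = -26*(-1/11) + 34/W = 26/11 + 34/W)
(-2660 + h)*(A(G) - 1155) = (-2660 - 4680)*((26/11 + 34/(-472/31)) - 1155) = -7340*((26/11 + 34*(-31/472)) - 1155) = -7340*((26/11 - 527/236) - 1155) = -7340*(339/2596 - 1155) = -7340*(-2998041/2596) = 5501405235/649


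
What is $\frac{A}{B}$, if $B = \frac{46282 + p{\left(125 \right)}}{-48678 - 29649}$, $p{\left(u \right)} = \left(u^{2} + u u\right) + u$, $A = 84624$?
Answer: $- \frac{6628344048}{77657} \approx -85354.0$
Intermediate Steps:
$p{\left(u \right)} = u + 2 u^{2}$ ($p{\left(u \right)} = \left(u^{2} + u^{2}\right) + u = 2 u^{2} + u = u + 2 u^{2}$)
$B = - \frac{77657}{78327}$ ($B = \frac{46282 + 125 \left(1 + 2 \cdot 125\right)}{-48678 - 29649} = \frac{46282 + 125 \left(1 + 250\right)}{-78327} = \left(46282 + 125 \cdot 251\right) \left(- \frac{1}{78327}\right) = \left(46282 + 31375\right) \left(- \frac{1}{78327}\right) = 77657 \left(- \frac{1}{78327}\right) = - \frac{77657}{78327} \approx -0.99145$)
$\frac{A}{B} = \frac{84624}{- \frac{77657}{78327}} = 84624 \left(- \frac{78327}{77657}\right) = - \frac{6628344048}{77657}$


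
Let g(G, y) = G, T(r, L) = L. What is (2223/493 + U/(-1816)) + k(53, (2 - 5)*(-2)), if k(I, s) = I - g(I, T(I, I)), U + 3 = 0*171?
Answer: 4038447/895288 ≈ 4.5108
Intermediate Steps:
U = -3 (U = -3 + 0*171 = -3 + 0 = -3)
k(I, s) = 0 (k(I, s) = I - I = 0)
(2223/493 + U/(-1816)) + k(53, (2 - 5)*(-2)) = (2223/493 - 3/(-1816)) + 0 = (2223*(1/493) - 3*(-1/1816)) + 0 = (2223/493 + 3/1816) + 0 = 4038447/895288 + 0 = 4038447/895288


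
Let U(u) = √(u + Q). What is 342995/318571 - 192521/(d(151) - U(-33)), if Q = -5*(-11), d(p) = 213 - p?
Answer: -38788252424/12424269 - 3929*√22/78 ≈ -3358.2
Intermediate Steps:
Q = 55
U(u) = √(55 + u) (U(u) = √(u + 55) = √(55 + u))
342995/318571 - 192521/(d(151) - U(-33)) = 342995/318571 - 192521/((213 - 1*151) - √(55 - 33)) = 342995*(1/318571) - 192521/((213 - 151) - √22) = 342995/318571 - 192521/(62 - √22)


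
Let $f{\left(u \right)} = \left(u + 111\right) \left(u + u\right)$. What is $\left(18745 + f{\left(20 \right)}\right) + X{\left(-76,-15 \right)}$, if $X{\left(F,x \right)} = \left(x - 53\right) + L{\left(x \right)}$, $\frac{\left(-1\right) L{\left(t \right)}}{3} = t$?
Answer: $23962$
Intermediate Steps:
$L{\left(t \right)} = - 3 t$
$X{\left(F,x \right)} = -53 - 2 x$ ($X{\left(F,x \right)} = \left(x - 53\right) - 3 x = \left(-53 + x\right) - 3 x = -53 - 2 x$)
$f{\left(u \right)} = 2 u \left(111 + u\right)$ ($f{\left(u \right)} = \left(111 + u\right) 2 u = 2 u \left(111 + u\right)$)
$\left(18745 + f{\left(20 \right)}\right) + X{\left(-76,-15 \right)} = \left(18745 + 2 \cdot 20 \left(111 + 20\right)\right) - 23 = \left(18745 + 2 \cdot 20 \cdot 131\right) + \left(-53 + 30\right) = \left(18745 + 5240\right) - 23 = 23985 - 23 = 23962$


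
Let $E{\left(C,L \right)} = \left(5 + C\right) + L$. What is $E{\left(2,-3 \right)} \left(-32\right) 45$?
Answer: $-5760$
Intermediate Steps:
$E{\left(C,L \right)} = 5 + C + L$
$E{\left(2,-3 \right)} \left(-32\right) 45 = \left(5 + 2 - 3\right) \left(-32\right) 45 = 4 \left(-32\right) 45 = \left(-128\right) 45 = -5760$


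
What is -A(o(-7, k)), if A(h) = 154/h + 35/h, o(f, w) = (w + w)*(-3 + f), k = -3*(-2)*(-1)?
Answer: -63/40 ≈ -1.5750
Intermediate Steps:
k = -6 (k = 6*(-1) = -6)
o(f, w) = 2*w*(-3 + f) (o(f, w) = (2*w)*(-3 + f) = 2*w*(-3 + f))
A(h) = 189/h
-A(o(-7, k)) = -189/(2*(-6)*(-3 - 7)) = -189/(2*(-6)*(-10)) = -189/120 = -1*63/40 = -63/40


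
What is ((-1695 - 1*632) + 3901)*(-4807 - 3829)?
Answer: -13593064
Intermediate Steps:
((-1695 - 1*632) + 3901)*(-4807 - 3829) = ((-1695 - 632) + 3901)*(-8636) = (-2327 + 3901)*(-8636) = 1574*(-8636) = -13593064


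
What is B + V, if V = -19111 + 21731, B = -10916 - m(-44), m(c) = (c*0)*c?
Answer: -8296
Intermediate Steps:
m(c) = 0 (m(c) = 0*c = 0)
B = -10916 (B = -10916 - 1*0 = -10916 + 0 = -10916)
V = 2620
B + V = -10916 + 2620 = -8296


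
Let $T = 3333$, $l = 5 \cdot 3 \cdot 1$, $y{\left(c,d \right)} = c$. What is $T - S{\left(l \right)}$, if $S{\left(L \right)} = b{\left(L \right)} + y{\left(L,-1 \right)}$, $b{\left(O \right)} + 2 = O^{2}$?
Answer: $3095$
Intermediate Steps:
$b{\left(O \right)} = -2 + O^{2}$
$l = 15$ ($l = 15 \cdot 1 = 15$)
$S{\left(L \right)} = -2 + L + L^{2}$ ($S{\left(L \right)} = \left(-2 + L^{2}\right) + L = -2 + L + L^{2}$)
$T - S{\left(l \right)} = 3333 - \left(-2 + 15 + 15^{2}\right) = 3333 - \left(-2 + 15 + 225\right) = 3333 - 238 = 3095$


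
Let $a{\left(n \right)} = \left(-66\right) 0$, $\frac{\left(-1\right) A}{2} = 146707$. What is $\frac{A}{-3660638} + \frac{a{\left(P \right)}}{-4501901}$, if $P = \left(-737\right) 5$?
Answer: $\frac{146707}{1830319} \approx 0.080154$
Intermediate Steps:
$A = -293414$ ($A = \left(-2\right) 146707 = -293414$)
$P = -3685$
$a{\left(n \right)} = 0$
$\frac{A}{-3660638} + \frac{a{\left(P \right)}}{-4501901} = - \frac{293414}{-3660638} + \frac{0}{-4501901} = \left(-293414\right) \left(- \frac{1}{3660638}\right) + 0 \left(- \frac{1}{4501901}\right) = \frac{146707}{1830319} + 0 = \frac{146707}{1830319}$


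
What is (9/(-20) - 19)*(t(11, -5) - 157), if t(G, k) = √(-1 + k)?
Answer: 61073/20 - 389*I*√6/20 ≈ 3053.6 - 47.643*I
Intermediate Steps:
(9/(-20) - 19)*(t(11, -5) - 157) = (9/(-20) - 19)*(√(-1 - 5) - 157) = (9*(-1/20) - 19)*(√(-6) - 157) = (-9/20 - 19)*(I*√6 - 157) = -389*(-157 + I*√6)/20 = 61073/20 - 389*I*√6/20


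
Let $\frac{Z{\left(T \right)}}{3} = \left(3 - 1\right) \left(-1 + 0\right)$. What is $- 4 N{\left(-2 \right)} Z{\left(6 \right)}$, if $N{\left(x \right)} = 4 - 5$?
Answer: $-24$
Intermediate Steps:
$Z{\left(T \right)} = -6$ ($Z{\left(T \right)} = 3 \left(3 - 1\right) \left(-1 + 0\right) = 3 \cdot 2 \left(-1\right) = 3 \left(-2\right) = -6$)
$N{\left(x \right)} = -1$ ($N{\left(x \right)} = 4 - 5 = -1$)
$- 4 N{\left(-2 \right)} Z{\left(6 \right)} = \left(-4\right) \left(-1\right) \left(-6\right) = 4 \left(-6\right) = -24$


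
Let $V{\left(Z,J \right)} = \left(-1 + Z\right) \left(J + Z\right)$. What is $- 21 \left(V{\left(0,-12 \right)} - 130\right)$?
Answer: $2478$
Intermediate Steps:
$- 21 \left(V{\left(0,-12 \right)} - 130\right) = - 21 \left(\left(0^{2} - -12 - 0 - 0\right) - 130\right) = - 21 \left(\left(0 + 12 + 0 + 0\right) - 130\right) = - 21 \left(12 - 130\right) = \left(-21\right) \left(-118\right) = 2478$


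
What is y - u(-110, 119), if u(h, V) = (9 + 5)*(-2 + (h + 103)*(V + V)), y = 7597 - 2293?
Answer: 28656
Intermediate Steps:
y = 5304
u(h, V) = -28 + 28*V*(103 + h) (u(h, V) = 14*(-2 + (103 + h)*(2*V)) = 14*(-2 + 2*V*(103 + h)) = -28 + 28*V*(103 + h))
y - u(-110, 119) = 5304 - (-28 + 2884*119 + 28*119*(-110)) = 5304 - (-28 + 343196 - 366520) = 5304 - 1*(-23352) = 5304 + 23352 = 28656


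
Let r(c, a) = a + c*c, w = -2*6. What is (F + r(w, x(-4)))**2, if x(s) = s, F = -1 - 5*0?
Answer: 19321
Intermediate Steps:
F = -1 (F = -1 + 0 = -1)
w = -12
r(c, a) = a + c**2
(F + r(w, x(-4)))**2 = (-1 + (-4 + (-12)**2))**2 = (-1 + (-4 + 144))**2 = (-1 + 140)**2 = 139**2 = 19321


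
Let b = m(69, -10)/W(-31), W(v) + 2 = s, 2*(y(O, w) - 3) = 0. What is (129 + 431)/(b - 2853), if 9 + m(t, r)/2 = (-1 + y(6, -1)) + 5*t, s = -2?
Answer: -280/1511 ≈ -0.18531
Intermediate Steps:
y(O, w) = 3 (y(O, w) = 3 + (½)*0 = 3 + 0 = 3)
W(v) = -4 (W(v) = -2 - 2 = -4)
m(t, r) = -14 + 10*t (m(t, r) = -18 + 2*((-1 + 3) + 5*t) = -18 + 2*(2 + 5*t) = -18 + (4 + 10*t) = -14 + 10*t)
b = -169 (b = (-14 + 10*69)/(-4) = (-14 + 690)*(-¼) = 676*(-¼) = -169)
(129 + 431)/(b - 2853) = (129 + 431)/(-169 - 2853) = 560/(-3022) = 560*(-1/3022) = -280/1511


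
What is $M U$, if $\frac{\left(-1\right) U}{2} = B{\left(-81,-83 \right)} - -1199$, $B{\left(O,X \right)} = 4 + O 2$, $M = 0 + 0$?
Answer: $0$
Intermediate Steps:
$M = 0$
$B{\left(O,X \right)} = 4 + 2 O$
$U = -2082$ ($U = - 2 \left(\left(4 + 2 \left(-81\right)\right) - -1199\right) = - 2 \left(\left(4 - 162\right) + 1199\right) = - 2 \left(-158 + 1199\right) = \left(-2\right) 1041 = -2082$)
$M U = 0 \left(-2082\right) = 0$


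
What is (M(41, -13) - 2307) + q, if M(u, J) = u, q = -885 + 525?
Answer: -2626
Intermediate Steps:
q = -360
(M(41, -13) - 2307) + q = (41 - 2307) - 360 = -2266 - 360 = -2626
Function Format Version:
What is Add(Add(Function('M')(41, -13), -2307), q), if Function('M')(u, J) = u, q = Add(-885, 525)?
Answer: -2626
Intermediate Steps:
q = -360
Add(Add(Function('M')(41, -13), -2307), q) = Add(Add(41, -2307), -360) = Add(-2266, -360) = -2626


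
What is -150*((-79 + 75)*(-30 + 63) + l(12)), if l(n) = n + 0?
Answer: 18000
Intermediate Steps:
l(n) = n
-150*((-79 + 75)*(-30 + 63) + l(12)) = -150*((-79 + 75)*(-30 + 63) + 12) = -150*(-4*33 + 12) = -150*(-132 + 12) = -150*(-120) = 18000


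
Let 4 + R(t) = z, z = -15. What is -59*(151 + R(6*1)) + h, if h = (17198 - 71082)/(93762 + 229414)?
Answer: -629237143/80794 ≈ -7788.2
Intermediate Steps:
R(t) = -19 (R(t) = -4 - 15 = -19)
h = -13471/80794 (h = -53884/323176 = -53884*1/323176 = -13471/80794 ≈ -0.16673)
-59*(151 + R(6*1)) + h = -59*(151 - 19) - 13471/80794 = -59*132 - 13471/80794 = -7788 - 13471/80794 = -629237143/80794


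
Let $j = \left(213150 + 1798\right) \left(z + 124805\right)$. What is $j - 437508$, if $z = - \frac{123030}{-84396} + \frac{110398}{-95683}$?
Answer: $\frac{18052392564416279326}{672938539} \approx 2.6826 \cdot 10^{10}$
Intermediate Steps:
$z = \frac{409121647}{1345877078}$ ($z = \left(-123030\right) \left(- \frac{1}{84396}\right) + 110398 \left(- \frac{1}{95683}\right) = \frac{20505}{14066} - \frac{110398}{95683} = \frac{409121647}{1345877078} \approx 0.30398$)
$j = \frac{18052686980410600138}{672938539}$ ($j = \left(213150 + 1798\right) \left(\frac{409121647}{1345877078} + 124805\right) = 214948 \cdot \frac{167972597841437}{1345877078} = \frac{18052686980410600138}{672938539} \approx 2.6827 \cdot 10^{10}$)
$j - 437508 = \frac{18052686980410600138}{672938539} - 437508 = \frac{18052392564416279326}{672938539}$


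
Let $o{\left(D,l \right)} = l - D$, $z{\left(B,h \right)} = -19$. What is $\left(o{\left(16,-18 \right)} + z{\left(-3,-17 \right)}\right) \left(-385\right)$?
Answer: $20405$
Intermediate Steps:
$\left(o{\left(16,-18 \right)} + z{\left(-3,-17 \right)}\right) \left(-385\right) = \left(\left(-18 - 16\right) - 19\right) \left(-385\right) = \left(-34 - 19\right) \left(-385\right) = \left(-53\right) \left(-385\right) = 20405$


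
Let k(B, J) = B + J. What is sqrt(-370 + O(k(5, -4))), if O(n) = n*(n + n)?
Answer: 4*I*sqrt(23) ≈ 19.183*I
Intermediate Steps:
O(n) = 2*n**2 (O(n) = n*(2*n) = 2*n**2)
sqrt(-370 + O(k(5, -4))) = sqrt(-370 + 2*(5 - 4)**2) = sqrt(-370 + 2*1**2) = sqrt(-370 + 2*1) = sqrt(-370 + 2) = sqrt(-368) = 4*I*sqrt(23)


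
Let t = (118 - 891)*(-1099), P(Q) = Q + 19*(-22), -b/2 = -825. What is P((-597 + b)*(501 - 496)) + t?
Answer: 854374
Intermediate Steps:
b = 1650 (b = -2*(-825) = 1650)
P(Q) = -418 + Q (P(Q) = Q - 418 = -418 + Q)
t = 849527 (t = -773*(-1099) = 849527)
P((-597 + b)*(501 - 496)) + t = (-418 + (-597 + 1650)*(501 - 496)) + 849527 = (-418 + 1053*5) + 849527 = (-418 + 5265) + 849527 = 4847 + 849527 = 854374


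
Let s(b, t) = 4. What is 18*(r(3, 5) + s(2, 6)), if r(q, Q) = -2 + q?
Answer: 90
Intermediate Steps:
18*(r(3, 5) + s(2, 6)) = 18*((-2 + 3) + 4) = 18*(1 + 4) = 18*5 = 90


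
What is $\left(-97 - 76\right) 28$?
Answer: $-4844$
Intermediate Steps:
$\left(-97 - 76\right) 28 = \left(-173\right) 28 = -4844$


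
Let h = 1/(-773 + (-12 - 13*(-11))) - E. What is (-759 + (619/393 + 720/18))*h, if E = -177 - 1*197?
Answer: -33848844218/126153 ≈ -2.6832e+5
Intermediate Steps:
E = -374 (E = -177 - 197 = -374)
h = 240107/642 (h = 1/(-773 + (-12 - 13*(-11))) - 1*(-374) = 1/(-773 + (-12 + 143)) + 374 = 1/(-773 + 131) + 374 = 1/(-642) + 374 = -1/642 + 374 = 240107/642 ≈ 374.00)
(-759 + (619/393 + 720/18))*h = (-759 + (619/393 + 720/18))*(240107/642) = (-759 + (619*(1/393) + 720*(1/18)))*(240107/642) = (-759 + (619/393 + 40))*(240107/642) = (-759 + 16339/393)*(240107/642) = -281948/393*240107/642 = -33848844218/126153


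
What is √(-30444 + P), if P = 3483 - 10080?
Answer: I*√37041 ≈ 192.46*I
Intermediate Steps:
P = -6597
√(-30444 + P) = √(-30444 - 6597) = √(-37041) = I*√37041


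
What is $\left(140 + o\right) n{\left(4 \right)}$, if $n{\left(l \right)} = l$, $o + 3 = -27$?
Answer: $440$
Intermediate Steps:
$o = -30$ ($o = -3 - 27 = -30$)
$\left(140 + o\right) n{\left(4 \right)} = \left(140 - 30\right) 4 = 110 \cdot 4 = 440$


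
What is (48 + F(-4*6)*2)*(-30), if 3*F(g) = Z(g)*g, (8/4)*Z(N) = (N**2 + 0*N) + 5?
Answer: 138000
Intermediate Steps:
Z(N) = 5/2 + N**2/2 (Z(N) = ((N**2 + 0*N) + 5)/2 = ((N**2 + 0) + 5)/2 = (N**2 + 5)/2 = (5 + N**2)/2 = 5/2 + N**2/2)
F(g) = g*(5/2 + g**2/2)/3 (F(g) = ((5/2 + g**2/2)*g)/3 = (g*(5/2 + g**2/2))/3 = g*(5/2 + g**2/2)/3)
(48 + F(-4*6)*2)*(-30) = (48 + ((-4*6)*(5 + (-4*6)**2)/6)*2)*(-30) = (48 + ((1/6)*(-24)*(5 + (-24)**2))*2)*(-30) = (48 + ((1/6)*(-24)*(5 + 576))*2)*(-30) = (48 + ((1/6)*(-24)*581)*2)*(-30) = (48 - 2324*2)*(-30) = (48 - 4648)*(-30) = -4600*(-30) = 138000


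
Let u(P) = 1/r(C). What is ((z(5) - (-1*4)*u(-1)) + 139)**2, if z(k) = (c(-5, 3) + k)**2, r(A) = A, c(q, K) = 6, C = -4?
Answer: 67081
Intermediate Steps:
u(P) = -1/4 (u(P) = 1/(-4) = -1/4)
z(k) = (6 + k)**2
((z(5) - (-1*4)*u(-1)) + 139)**2 = (((6 + 5)**2 - (-1*4)*(-1)/4) + 139)**2 = ((11**2 - (-4)*(-1)/4) + 139)**2 = ((121 - 1*1) + 139)**2 = ((121 - 1) + 139)**2 = (120 + 139)**2 = 259**2 = 67081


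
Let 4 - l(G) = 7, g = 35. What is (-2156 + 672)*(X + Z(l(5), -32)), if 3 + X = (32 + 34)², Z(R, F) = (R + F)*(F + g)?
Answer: -6304032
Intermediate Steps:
l(G) = -3 (l(G) = 4 - 1*7 = 4 - 7 = -3)
Z(R, F) = (35 + F)*(F + R) (Z(R, F) = (R + F)*(F + 35) = (F + R)*(35 + F) = (35 + F)*(F + R))
X = 4353 (X = -3 + (32 + 34)² = -3 + 66² = -3 + 4356 = 4353)
(-2156 + 672)*(X + Z(l(5), -32)) = (-2156 + 672)*(4353 + ((-32)² + 35*(-32) + 35*(-3) - 32*(-3))) = -1484*(4353 + (1024 - 1120 - 105 + 96)) = -1484*(4353 - 105) = -1484*4248 = -6304032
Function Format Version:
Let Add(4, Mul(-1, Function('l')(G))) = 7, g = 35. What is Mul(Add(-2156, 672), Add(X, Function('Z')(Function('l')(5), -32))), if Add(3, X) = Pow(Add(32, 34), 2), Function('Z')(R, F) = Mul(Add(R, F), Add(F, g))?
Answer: -6304032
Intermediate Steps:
Function('l')(G) = -3 (Function('l')(G) = Add(4, Mul(-1, 7)) = Add(4, -7) = -3)
Function('Z')(R, F) = Mul(Add(35, F), Add(F, R)) (Function('Z')(R, F) = Mul(Add(R, F), Add(F, 35)) = Mul(Add(F, R), Add(35, F)) = Mul(Add(35, F), Add(F, R)))
X = 4353 (X = Add(-3, Pow(Add(32, 34), 2)) = Add(-3, Pow(66, 2)) = Add(-3, 4356) = 4353)
Mul(Add(-2156, 672), Add(X, Function('Z')(Function('l')(5), -32))) = Mul(Add(-2156, 672), Add(4353, Add(Pow(-32, 2), Mul(35, -32), Mul(35, -3), Mul(-32, -3)))) = Mul(-1484, Add(4353, Add(1024, -1120, -105, 96))) = Mul(-1484, Add(4353, -105)) = Mul(-1484, 4248) = -6304032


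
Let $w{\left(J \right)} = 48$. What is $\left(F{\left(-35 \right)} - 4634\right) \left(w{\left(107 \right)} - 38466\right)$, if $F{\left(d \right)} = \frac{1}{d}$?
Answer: $\frac{6231053838}{35} \approx 1.7803 \cdot 10^{8}$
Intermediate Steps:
$\left(F{\left(-35 \right)} - 4634\right) \left(w{\left(107 \right)} - 38466\right) = \left(\frac{1}{-35} - 4634\right) \left(48 - 38466\right) = \left(- \frac{1}{35} - 4634\right) \left(-38418\right) = \left(- \frac{162191}{35}\right) \left(-38418\right) = \frac{6231053838}{35}$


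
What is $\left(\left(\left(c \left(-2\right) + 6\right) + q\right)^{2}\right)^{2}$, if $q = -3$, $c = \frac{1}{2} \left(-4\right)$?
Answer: $2401$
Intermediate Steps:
$c = -2$ ($c = \frac{1}{2} \left(-4\right) = -2$)
$\left(\left(\left(c \left(-2\right) + 6\right) + q\right)^{2}\right)^{2} = \left(\left(\left(\left(-2\right) \left(-2\right) + 6\right) - 3\right)^{2}\right)^{2} = \left(\left(\left(4 + 6\right) - 3\right)^{2}\right)^{2} = \left(\left(10 - 3\right)^{2}\right)^{2} = \left(7^{2}\right)^{2} = 49^{2} = 2401$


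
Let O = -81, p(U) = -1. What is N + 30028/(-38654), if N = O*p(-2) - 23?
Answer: 1105952/19327 ≈ 57.223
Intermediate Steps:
N = 58 (N = -81*(-1) - 23 = 81 - 23 = 58)
N + 30028/(-38654) = 58 + 30028/(-38654) = 58 + 30028*(-1/38654) = 58 - 15014/19327 = 1105952/19327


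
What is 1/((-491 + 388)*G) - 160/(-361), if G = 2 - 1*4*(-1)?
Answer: 98519/223098 ≈ 0.44160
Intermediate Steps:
G = 6 (G = 2 - 4*(-1) = 2 + 4 = 6)
1/((-491 + 388)*G) - 160/(-361) = 1/((-491 + 388)*6) - 160/(-361) = (⅙)/(-103) - 160*(-1/361) = -1/103*⅙ + 160/361 = -1/618 + 160/361 = 98519/223098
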